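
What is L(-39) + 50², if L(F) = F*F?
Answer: 4021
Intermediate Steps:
L(F) = F²
L(-39) + 50² = (-39)² + 50² = 1521 + 2500 = 4021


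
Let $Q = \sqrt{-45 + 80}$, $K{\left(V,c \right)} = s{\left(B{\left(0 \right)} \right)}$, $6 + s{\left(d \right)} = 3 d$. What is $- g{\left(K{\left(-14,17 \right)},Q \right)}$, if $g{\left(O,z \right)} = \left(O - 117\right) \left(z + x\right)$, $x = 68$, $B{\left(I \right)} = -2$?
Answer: $8772 + 129 \sqrt{35} \approx 9535.2$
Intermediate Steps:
$s{\left(d \right)} = -6 + 3 d$
$K{\left(V,c \right)} = -12$ ($K{\left(V,c \right)} = -6 + 3 \left(-2\right) = -6 - 6 = -12$)
$Q = \sqrt{35} \approx 5.9161$
$g{\left(O,z \right)} = \left(-117 + O\right) \left(68 + z\right)$ ($g{\left(O,z \right)} = \left(O - 117\right) \left(z + 68\right) = \left(-117 + O\right) \left(68 + z\right)$)
$- g{\left(K{\left(-14,17 \right)},Q \right)} = - (-7956 - 117 \sqrt{35} + 68 \left(-12\right) - 12 \sqrt{35}) = - (-7956 - 117 \sqrt{35} - 816 - 12 \sqrt{35}) = - (-8772 - 129 \sqrt{35}) = 8772 + 129 \sqrt{35}$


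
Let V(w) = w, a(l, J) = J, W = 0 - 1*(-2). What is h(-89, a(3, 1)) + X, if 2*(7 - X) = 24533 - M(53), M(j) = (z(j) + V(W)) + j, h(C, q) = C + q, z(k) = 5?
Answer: -24635/2 ≈ -12318.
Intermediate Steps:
W = 2 (W = 0 + 2 = 2)
M(j) = 7 + j (M(j) = (5 + 2) + j = 7 + j)
X = -24459/2 (X = 7 - (24533 - (7 + 53))/2 = 7 - (24533 - 1*60)/2 = 7 - (24533 - 60)/2 = 7 - 1/2*24473 = 7 - 24473/2 = -24459/2 ≈ -12230.)
h(-89, a(3, 1)) + X = (-89 + 1) - 24459/2 = -88 - 24459/2 = -24635/2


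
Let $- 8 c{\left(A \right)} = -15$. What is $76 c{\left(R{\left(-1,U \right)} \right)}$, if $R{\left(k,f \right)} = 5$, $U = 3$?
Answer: $\frac{285}{2} \approx 142.5$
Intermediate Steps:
$c{\left(A \right)} = \frac{15}{8}$ ($c{\left(A \right)} = \left(- \frac{1}{8}\right) \left(-15\right) = \frac{15}{8}$)
$76 c{\left(R{\left(-1,U \right)} \right)} = 76 \cdot \frac{15}{8} = \frac{285}{2}$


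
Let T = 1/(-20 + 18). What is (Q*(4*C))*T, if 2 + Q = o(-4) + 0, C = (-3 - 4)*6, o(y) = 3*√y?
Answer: -168 + 504*I ≈ -168.0 + 504.0*I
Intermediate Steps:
T = -½ (T = 1/(-2) = -½ ≈ -0.50000)
C = -42 (C = -7*6 = -42)
Q = -2 + 6*I (Q = -2 + (3*√(-4) + 0) = -2 + (3*(2*I) + 0) = -2 + (6*I + 0) = -2 + 6*I ≈ -2.0 + 6.0*I)
(Q*(4*C))*T = ((-2 + 6*I)*(4*(-42)))*(-½) = ((-2 + 6*I)*(-168))*(-½) = (336 - 1008*I)*(-½) = -168 + 504*I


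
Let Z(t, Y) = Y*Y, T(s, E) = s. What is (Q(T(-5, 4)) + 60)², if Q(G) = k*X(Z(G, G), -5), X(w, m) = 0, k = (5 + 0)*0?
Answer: 3600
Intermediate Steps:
Z(t, Y) = Y²
k = 0 (k = 5*0 = 0)
Q(G) = 0 (Q(G) = 0*0 = 0)
(Q(T(-5, 4)) + 60)² = (0 + 60)² = 60² = 3600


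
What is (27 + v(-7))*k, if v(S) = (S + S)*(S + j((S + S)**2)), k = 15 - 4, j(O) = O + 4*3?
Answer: -30657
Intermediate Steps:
j(O) = 12 + O (j(O) = O + 12 = 12 + O)
k = 11
v(S) = 2*S*(12 + S + 4*S**2) (v(S) = (S + S)*(S + (12 + (S + S)**2)) = (2*S)*(S + (12 + (2*S)**2)) = (2*S)*(S + (12 + 4*S**2)) = (2*S)*(12 + S + 4*S**2) = 2*S*(12 + S + 4*S**2))
(27 + v(-7))*k = (27 + 2*(-7)*(12 - 7 + 4*(-7)**2))*11 = (27 + 2*(-7)*(12 - 7 + 4*49))*11 = (27 + 2*(-7)*(12 - 7 + 196))*11 = (27 + 2*(-7)*201)*11 = (27 - 2814)*11 = -2787*11 = -30657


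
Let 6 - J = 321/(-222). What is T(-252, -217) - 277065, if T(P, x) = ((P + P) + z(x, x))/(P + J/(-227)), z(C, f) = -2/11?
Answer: -12902856304897/46570117 ≈ -2.7706e+5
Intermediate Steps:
z(C, f) = -2/11 (z(C, f) = -2*1/11 = -2/11)
J = 551/74 (J = 6 - 321/(-222) = 6 - 321*(-1)/222 = 6 - 1*(-107/74) = 6 + 107/74 = 551/74 ≈ 7.4459)
T(P, x) = (-2/11 + 2*P)/(-551/16798 + P) (T(P, x) = ((P + P) - 2/11)/(P + (551/74)/(-227)) = (2*P - 2/11)/(P + (551/74)*(-1/227)) = (-2/11 + 2*P)/(P - 551/16798) = (-2/11 + 2*P)/(-551/16798 + P))
T(-252, -217) - 277065 = 33596*(-1 + 11*(-252))/(11*(-551 + 16798*(-252))) - 277065 = 33596*(-1 - 2772)/(11*(-551 - 4233096)) - 277065 = (33596/11)*(-2773)/(-4233647) - 277065 = (33596/11)*(-1/4233647)*(-2773) - 277065 = 93161708/46570117 - 277065 = -12902856304897/46570117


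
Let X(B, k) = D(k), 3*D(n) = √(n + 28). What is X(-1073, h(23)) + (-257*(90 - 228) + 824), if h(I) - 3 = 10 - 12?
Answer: 36290 + √29/3 ≈ 36292.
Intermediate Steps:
D(n) = √(28 + n)/3 (D(n) = √(n + 28)/3 = √(28 + n)/3)
h(I) = 1 (h(I) = 3 + (10 - 12) = 3 - 2 = 1)
X(B, k) = √(28 + k)/3
X(-1073, h(23)) + (-257*(90 - 228) + 824) = √(28 + 1)/3 + (-257*(90 - 228) + 824) = √29/3 + (-257*(-138) + 824) = √29/3 + (35466 + 824) = √29/3 + 36290 = 36290 + √29/3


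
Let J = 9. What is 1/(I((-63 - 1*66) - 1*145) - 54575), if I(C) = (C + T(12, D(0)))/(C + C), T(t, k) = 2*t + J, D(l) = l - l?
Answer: -548/29906859 ≈ -1.8324e-5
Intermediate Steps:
D(l) = 0
T(t, k) = 9 + 2*t (T(t, k) = 2*t + 9 = 9 + 2*t)
I(C) = (33 + C)/(2*C) (I(C) = (C + (9 + 2*12))/(C + C) = (C + (9 + 24))/((2*C)) = (C + 33)*(1/(2*C)) = (33 + C)*(1/(2*C)) = (33 + C)/(2*C))
1/(I((-63 - 1*66) - 1*145) - 54575) = 1/((33 + ((-63 - 1*66) - 1*145))/(2*((-63 - 1*66) - 1*145)) - 54575) = 1/((33 + ((-63 - 66) - 145))/(2*((-63 - 66) - 145)) - 54575) = 1/((33 + (-129 - 145))/(2*(-129 - 145)) - 54575) = 1/((1/2)*(33 - 274)/(-274) - 54575) = 1/((1/2)*(-1/274)*(-241) - 54575) = 1/(241/548 - 54575) = 1/(-29906859/548) = -548/29906859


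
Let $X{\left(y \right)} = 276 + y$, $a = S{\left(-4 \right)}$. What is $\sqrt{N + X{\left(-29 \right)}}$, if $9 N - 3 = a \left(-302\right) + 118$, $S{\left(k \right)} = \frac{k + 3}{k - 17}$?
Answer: $\frac{\sqrt{1027362}}{63} \approx 16.089$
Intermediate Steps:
$S{\left(k \right)} = \frac{3 + k}{-17 + k}$
$a = \frac{1}{21}$ ($a = \frac{3 - 4}{-17 - 4} = \frac{1}{-21} \left(-1\right) = \left(- \frac{1}{21}\right) \left(-1\right) = \frac{1}{21} \approx 0.047619$)
$N = \frac{2239}{189}$ ($N = \frac{1}{3} + \frac{\frac{1}{21} \left(-302\right) + 118}{9} = \frac{1}{3} + \frac{- \frac{302}{21} + 118}{9} = \frac{1}{3} + \frac{1}{9} \cdot \frac{2176}{21} = \frac{1}{3} + \frac{2176}{189} = \frac{2239}{189} \approx 11.847$)
$\sqrt{N + X{\left(-29 \right)}} = \sqrt{\frac{2239}{189} + \left(276 - 29\right)} = \sqrt{\frac{2239}{189} + 247} = \sqrt{\frac{48922}{189}} = \frac{\sqrt{1027362}}{63}$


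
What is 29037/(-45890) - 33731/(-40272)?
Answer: 189268763/924041040 ≈ 0.20483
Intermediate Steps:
29037/(-45890) - 33731/(-40272) = 29037*(-1/45890) - 33731*(-1/40272) = -29037/45890 + 33731/40272 = 189268763/924041040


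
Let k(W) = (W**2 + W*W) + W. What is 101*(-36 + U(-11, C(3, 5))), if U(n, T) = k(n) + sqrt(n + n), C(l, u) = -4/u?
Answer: 19695 + 101*I*sqrt(22) ≈ 19695.0 + 473.73*I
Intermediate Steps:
k(W) = W + 2*W**2 (k(W) = (W**2 + W**2) + W = 2*W**2 + W = W + 2*W**2)
U(n, T) = n*(1 + 2*n) + sqrt(2)*sqrt(n) (U(n, T) = n*(1 + 2*n) + sqrt(n + n) = n*(1 + 2*n) + sqrt(2*n) = n*(1 + 2*n) + sqrt(2)*sqrt(n))
101*(-36 + U(-11, C(3, 5))) = 101*(-36 + (-11*(1 + 2*(-11)) + sqrt(2)*sqrt(-11))) = 101*(-36 + (-11*(1 - 22) + sqrt(2)*(I*sqrt(11)))) = 101*(-36 + (-11*(-21) + I*sqrt(22))) = 101*(-36 + (231 + I*sqrt(22))) = 101*(195 + I*sqrt(22)) = 19695 + 101*I*sqrt(22)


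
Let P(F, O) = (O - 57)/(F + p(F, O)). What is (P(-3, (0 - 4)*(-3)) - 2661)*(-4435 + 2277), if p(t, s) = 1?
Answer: 5693883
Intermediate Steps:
P(F, O) = (-57 + O)/(1 + F) (P(F, O) = (O - 57)/(F + 1) = (-57 + O)/(1 + F))
(P(-3, (0 - 4)*(-3)) - 2661)*(-4435 + 2277) = ((-57 + (0 - 4)*(-3))/(1 - 3) - 2661)*(-4435 + 2277) = ((-57 - 4*(-3))/(-2) - 2661)*(-2158) = (-(-57 + 12)/2 - 2661)*(-2158) = (-1/2*(-45) - 2661)*(-2158) = (45/2 - 2661)*(-2158) = -5277/2*(-2158) = 5693883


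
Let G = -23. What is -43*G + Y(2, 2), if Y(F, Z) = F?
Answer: 991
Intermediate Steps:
-43*G + Y(2, 2) = -43*(-23) + 2 = 989 + 2 = 991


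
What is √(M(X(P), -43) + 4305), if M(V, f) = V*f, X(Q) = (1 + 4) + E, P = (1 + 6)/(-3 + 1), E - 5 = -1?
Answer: √3918 ≈ 62.594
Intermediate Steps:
E = 4 (E = 5 - 1 = 4)
P = -7/2 (P = 7/(-2) = 7*(-½) = -7/2 ≈ -3.5000)
X(Q) = 9 (X(Q) = (1 + 4) + 4 = 5 + 4 = 9)
√(M(X(P), -43) + 4305) = √(9*(-43) + 4305) = √(-387 + 4305) = √3918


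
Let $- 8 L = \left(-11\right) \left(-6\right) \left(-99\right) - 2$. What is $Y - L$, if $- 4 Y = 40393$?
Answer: $- \frac{43661}{4} \approx -10915.0$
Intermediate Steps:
$Y = - \frac{40393}{4}$ ($Y = \left(- \frac{1}{4}\right) 40393 = - \frac{40393}{4} \approx -10098.0$)
$L = 817$ ($L = - \frac{\left(-11\right) \left(-6\right) \left(-99\right) - 2}{8} = - \frac{66 \left(-99\right) - 2}{8} = - \frac{-6534 - 2}{8} = \left(- \frac{1}{8}\right) \left(-6536\right) = 817$)
$Y - L = - \frac{40393}{4} - 817 = - \frac{43661}{4}$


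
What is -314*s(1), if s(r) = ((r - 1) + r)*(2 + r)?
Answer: -942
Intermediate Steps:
s(r) = (-1 + 2*r)*(2 + r) (s(r) = ((-1 + r) + r)*(2 + r) = (-1 + 2*r)*(2 + r))
-314*s(1) = -314*(-2 + 2*1**2 + 3*1) = -314*(-2 + 2*1 + 3) = -314*(-2 + 2 + 3) = -314*3 = -942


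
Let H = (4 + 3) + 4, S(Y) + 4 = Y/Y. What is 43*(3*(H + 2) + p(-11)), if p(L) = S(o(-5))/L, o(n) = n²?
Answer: 18576/11 ≈ 1688.7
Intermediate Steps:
S(Y) = -3 (S(Y) = -4 + Y/Y = -4 + 1 = -3)
H = 11 (H = 7 + 4 = 11)
p(L) = -3/L
43*(3*(H + 2) + p(-11)) = 43*(3*(11 + 2) - 3/(-11)) = 43*(3*13 - 3*(-1/11)) = 43*(39 + 3/11) = 43*(432/11) = 18576/11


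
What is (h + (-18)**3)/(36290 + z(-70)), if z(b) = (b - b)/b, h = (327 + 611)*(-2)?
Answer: -3854/18145 ≈ -0.21240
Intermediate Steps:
h = -1876 (h = 938*(-2) = -1876)
z(b) = 0 (z(b) = 0/b = 0)
(h + (-18)**3)/(36290 + z(-70)) = (-1876 + (-18)**3)/(36290 + 0) = (-1876 - 5832)/36290 = -7708*1/36290 = -3854/18145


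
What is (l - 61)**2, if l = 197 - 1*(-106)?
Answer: 58564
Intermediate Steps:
l = 303 (l = 197 + 106 = 303)
(l - 61)**2 = (303 - 61)**2 = 242**2 = 58564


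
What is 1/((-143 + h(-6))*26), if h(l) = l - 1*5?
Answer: -1/4004 ≈ -0.00024975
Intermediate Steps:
h(l) = -5 + l (h(l) = l - 5 = -5 + l)
1/((-143 + h(-6))*26) = 1/((-143 + (-5 - 6))*26) = 1/((-143 - 11)*26) = 1/(-154*26) = 1/(-4004) = -1/4004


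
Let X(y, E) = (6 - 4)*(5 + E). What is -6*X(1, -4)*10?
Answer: -120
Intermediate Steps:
X(y, E) = 10 + 2*E (X(y, E) = 2*(5 + E) = 10 + 2*E)
-6*X(1, -4)*10 = -6*(10 + 2*(-4))*10 = -6*(10 - 8)*10 = -6*2*10 = -12*10 = -120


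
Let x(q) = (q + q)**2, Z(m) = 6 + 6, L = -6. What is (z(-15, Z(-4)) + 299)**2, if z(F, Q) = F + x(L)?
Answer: 183184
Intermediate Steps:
Z(m) = 12
x(q) = 4*q**2 (x(q) = (2*q)**2 = 4*q**2)
z(F, Q) = 144 + F (z(F, Q) = F + 4*(-6)**2 = F + 4*36 = F + 144 = 144 + F)
(z(-15, Z(-4)) + 299)**2 = ((144 - 15) + 299)**2 = (129 + 299)**2 = 428**2 = 183184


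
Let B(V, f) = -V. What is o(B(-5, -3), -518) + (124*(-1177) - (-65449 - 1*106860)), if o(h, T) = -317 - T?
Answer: 26562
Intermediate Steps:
o(B(-5, -3), -518) + (124*(-1177) - (-65449 - 1*106860)) = (-317 - 1*(-518)) + (124*(-1177) - (-65449 - 1*106860)) = (-317 + 518) + (-145948 - (-65449 - 106860)) = 201 + (-145948 - 1*(-172309)) = 201 + (-145948 + 172309) = 201 + 26361 = 26562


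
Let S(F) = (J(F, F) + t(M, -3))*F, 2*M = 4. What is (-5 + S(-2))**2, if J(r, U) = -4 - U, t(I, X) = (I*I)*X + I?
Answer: 361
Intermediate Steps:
M = 2 (M = (1/2)*4 = 2)
t(I, X) = I + X*I**2 (t(I, X) = I**2*X + I = X*I**2 + I = I + X*I**2)
S(F) = F*(-14 - F) (S(F) = ((-4 - F) + 2*(1 + 2*(-3)))*F = ((-4 - F) + 2*(1 - 6))*F = ((-4 - F) + 2*(-5))*F = ((-4 - F) - 10)*F = (-14 - F)*F = F*(-14 - F))
(-5 + S(-2))**2 = (-5 - 1*(-2)*(14 - 2))**2 = (-5 - 1*(-2)*12)**2 = (-5 + 24)**2 = 19**2 = 361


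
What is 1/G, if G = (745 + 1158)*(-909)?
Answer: -1/1729827 ≈ -5.7809e-7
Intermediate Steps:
G = -1729827 (G = 1903*(-909) = -1729827)
1/G = 1/(-1729827) = -1/1729827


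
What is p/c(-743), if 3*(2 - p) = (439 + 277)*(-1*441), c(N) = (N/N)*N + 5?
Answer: -52627/369 ≈ -142.62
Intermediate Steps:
c(N) = 5 + N (c(N) = 1*N + 5 = N + 5 = 5 + N)
p = 105254 (p = 2 - (439 + 277)*(-1*441)/3 = 2 - 716*(-441)/3 = 2 - ⅓*(-315756) = 2 + 105252 = 105254)
p/c(-743) = 105254/(5 - 743) = 105254/(-738) = 105254*(-1/738) = -52627/369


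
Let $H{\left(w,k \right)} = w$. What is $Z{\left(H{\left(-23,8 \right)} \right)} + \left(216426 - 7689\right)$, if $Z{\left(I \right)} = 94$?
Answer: $208831$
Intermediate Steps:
$Z{\left(H{\left(-23,8 \right)} \right)} + \left(216426 - 7689\right) = 94 + \left(216426 - 7689\right) = 94 + 208737 = 208831$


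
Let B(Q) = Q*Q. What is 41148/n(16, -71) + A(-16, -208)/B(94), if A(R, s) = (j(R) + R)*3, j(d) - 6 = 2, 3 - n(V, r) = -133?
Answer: 22723779/75106 ≈ 302.56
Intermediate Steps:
n(V, r) = 136 (n(V, r) = 3 - 1*(-133) = 3 + 133 = 136)
B(Q) = Q**2
j(d) = 8 (j(d) = 6 + 2 = 8)
A(R, s) = 24 + 3*R (A(R, s) = (8 + R)*3 = 24 + 3*R)
41148/n(16, -71) + A(-16, -208)/B(94) = 41148/136 + (24 + 3*(-16))/(94**2) = 41148*(1/136) + (24 - 48)/8836 = 10287/34 - 24*1/8836 = 10287/34 - 6/2209 = 22723779/75106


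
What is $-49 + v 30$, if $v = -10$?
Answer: $-349$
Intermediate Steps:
$-49 + v 30 = -49 - 300 = -349$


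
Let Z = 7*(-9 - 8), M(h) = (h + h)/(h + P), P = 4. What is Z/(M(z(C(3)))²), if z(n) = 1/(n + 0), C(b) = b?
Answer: -20111/4 ≈ -5027.8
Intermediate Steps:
z(n) = 1/n
M(h) = 2*h/(4 + h) (M(h) = (h + h)/(h + 4) = (2*h)/(4 + h) = 2*h/(4 + h))
Z = -119 (Z = 7*(-17) = -119)
Z/(M(z(C(3)))²) = -119*9*(4 + 1/3)²/4 = -119*9*(4 + ⅓)²/4 = -119/((2*(⅓)/(13/3))²) = -119/((2*(⅓)*(3/13))²) = -119/((2/13)²) = -119/4/169 = -119*169/4 = -20111/4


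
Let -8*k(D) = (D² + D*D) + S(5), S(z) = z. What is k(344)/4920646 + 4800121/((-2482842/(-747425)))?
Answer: 70615805429841092183/48868746223728 ≈ 1.4450e+6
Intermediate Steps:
k(D) = -5/8 - D²/4 (k(D) = -((D² + D*D) + 5)/8 = -((D² + D²) + 5)/8 = -(2*D² + 5)/8 = -(5 + 2*D²)/8 = -5/8 - D²/4)
k(344)/4920646 + 4800121/((-2482842/(-747425))) = (-5/8 - ¼*344²)/4920646 + 4800121/((-2482842/(-747425))) = (-5/8 - ¼*118336)*(1/4920646) + 4800121/((-2482842*(-1/747425))) = (-5/8 - 29584)*(1/4920646) + 4800121/(2482842/747425) = -236677/8*1/4920646 + 4800121*(747425/2482842) = -236677/39365168 + 3587730438425/2482842 = 70615805429841092183/48868746223728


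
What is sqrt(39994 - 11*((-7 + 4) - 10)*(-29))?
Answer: 3*sqrt(3983) ≈ 189.33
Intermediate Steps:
sqrt(39994 - 11*((-7 + 4) - 10)*(-29)) = sqrt(39994 - 11*(-3 - 10)*(-29)) = sqrt(39994 - 11*(-13)*(-29)) = sqrt(39994 + 143*(-29)) = sqrt(39994 - 4147) = sqrt(35847) = 3*sqrt(3983)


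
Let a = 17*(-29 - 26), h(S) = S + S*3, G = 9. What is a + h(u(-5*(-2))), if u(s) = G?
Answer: -899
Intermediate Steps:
u(s) = 9
h(S) = 4*S (h(S) = S + 3*S = 4*S)
a = -935 (a = 17*(-55) = -935)
a + h(u(-5*(-2))) = -935 + 4*9 = -935 + 36 = -899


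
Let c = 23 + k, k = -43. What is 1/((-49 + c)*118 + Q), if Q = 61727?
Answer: 1/53585 ≈ 1.8662e-5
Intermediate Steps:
c = -20 (c = 23 - 43 = -20)
1/((-49 + c)*118 + Q) = 1/((-49 - 20)*118 + 61727) = 1/(-69*118 + 61727) = 1/(-8142 + 61727) = 1/53585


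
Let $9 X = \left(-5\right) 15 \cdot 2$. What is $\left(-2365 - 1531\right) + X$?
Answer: $- \frac{11738}{3} \approx -3912.7$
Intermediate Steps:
$X = - \frac{50}{3}$ ($X = \frac{\left(-5\right) 15 \cdot 2}{9} = \frac{\left(-75\right) 2}{9} = \frac{1}{9} \left(-150\right) = - \frac{50}{3} \approx -16.667$)
$\left(-2365 - 1531\right) + X = \left(-2365 - 1531\right) - \frac{50}{3} = -3896 - \frac{50}{3} = - \frac{11738}{3}$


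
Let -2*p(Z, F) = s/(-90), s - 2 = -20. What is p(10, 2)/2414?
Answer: -1/24140 ≈ -4.1425e-5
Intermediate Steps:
s = -18 (s = 2 - 20 = -18)
p(Z, F) = -⅒ (p(Z, F) = -(-9)/(-90) = -(-9)*(-1)/90 = -½*⅕ = -⅒)
p(10, 2)/2414 = -⅒/2414 = -⅒*1/2414 = -1/24140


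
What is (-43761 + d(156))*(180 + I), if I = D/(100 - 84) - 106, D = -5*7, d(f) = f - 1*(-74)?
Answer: -50017119/16 ≈ -3.1261e+6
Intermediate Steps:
d(f) = 74 + f (d(f) = f + 74 = 74 + f)
D = -35
I = -1731/16 (I = -35/(100 - 84) - 106 = -35/16 - 106 = -1731/16 ≈ -108.19)
(-43761 + d(156))*(180 + I) = (-43761 + (74 + 156))*(180 - 1731/16) = (-43761 + 230)*(1149/16) = -43531*1149/16 = -50017119/16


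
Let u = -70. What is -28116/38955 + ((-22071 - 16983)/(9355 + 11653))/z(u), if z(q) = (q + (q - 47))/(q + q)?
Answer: -13476766389/6376440070 ≈ -2.1135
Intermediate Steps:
z(q) = (-47 + 2*q)/(2*q) (z(q) = (q + (-47 + q))/((2*q)) = (-47 + 2*q)*(1/(2*q)) = (-47 + 2*q)/(2*q))
-28116/38955 + ((-22071 - 16983)/(9355 + 11653))/z(u) = -28116/38955 + ((-22071 - 16983)/(9355 + 11653))/(((-47/2 - 70)/(-70))) = -28116*1/38955 + (-39054/21008)/((-1/70*(-187/2))) = -9372/12985 + (-39054*1/21008)/(187/140) = -9372/12985 - 19527/10504*140/187 = -9372/12985 - 683445/491062 = -13476766389/6376440070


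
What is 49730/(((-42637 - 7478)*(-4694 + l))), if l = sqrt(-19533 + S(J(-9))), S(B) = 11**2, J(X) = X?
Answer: 11671631/55259425026 + 4973*I*sqrt(4853)/55259425026 ≈ 0.00021122 + 6.2693e-6*I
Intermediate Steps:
S(B) = 121
l = 2*I*sqrt(4853) (l = sqrt(-19533 + 121) = sqrt(-19412) = 2*I*sqrt(4853) ≈ 139.33*I)
49730/(((-42637 - 7478)*(-4694 + l))) = 49730/(((-42637 - 7478)*(-4694 + 2*I*sqrt(4853)))) = 49730/((-50115*(-4694 + 2*I*sqrt(4853)))) = 49730/(235239810 - 100230*I*sqrt(4853))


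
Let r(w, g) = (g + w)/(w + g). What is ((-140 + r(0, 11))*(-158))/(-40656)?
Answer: -10981/20328 ≈ -0.54019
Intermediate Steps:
r(w, g) = 1 (r(w, g) = (g + w)/(g + w) = 1)
((-140 + r(0, 11))*(-158))/(-40656) = ((-140 + 1)*(-158))/(-40656) = -139*(-158)*(-1/40656) = 21962*(-1/40656) = -10981/20328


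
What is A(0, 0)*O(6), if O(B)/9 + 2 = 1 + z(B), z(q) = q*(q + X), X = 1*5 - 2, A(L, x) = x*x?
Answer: 0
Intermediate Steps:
A(L, x) = x²
X = 3 (X = 5 - 2 = 3)
z(q) = q*(3 + q) (z(q) = q*(q + 3) = q*(3 + q))
O(B) = -9 + 9*B*(3 + B) (O(B) = -18 + 9*(1 + B*(3 + B)) = -18 + (9 + 9*B*(3 + B)) = -9 + 9*B*(3 + B))
A(0, 0)*O(6) = 0²*(-9 + 9*6*(3 + 6)) = 0*(-9 + 9*6*9) = 0*(-9 + 486) = 0*477 = 0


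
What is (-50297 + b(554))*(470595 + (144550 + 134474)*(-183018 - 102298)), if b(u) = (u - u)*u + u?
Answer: 3960017397415827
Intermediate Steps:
b(u) = u (b(u) = 0*u + u = 0 + u = u)
(-50297 + b(554))*(470595 + (144550 + 134474)*(-183018 - 102298)) = (-50297 + 554)*(470595 + (144550 + 134474)*(-183018 - 102298)) = -49743*(470595 + 279024*(-285316)) = -49743*(470595 - 79610011584) = -49743*(-79609540989) = 3960017397415827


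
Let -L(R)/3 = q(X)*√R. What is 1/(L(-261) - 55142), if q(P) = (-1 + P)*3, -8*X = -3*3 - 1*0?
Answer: -3529088/194600991637 + 216*I*√29/194600991637 ≈ -1.8135e-5 + 5.9773e-9*I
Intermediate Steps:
X = 9/8 (X = -(-3*3 - 1*0)/8 = -(-9 + 0)/8 = -⅛*(-9) = 9/8 ≈ 1.1250)
q(P) = -3 + 3*P
L(R) = -9*√R/8 (L(R) = -3*(-3 + 3*(9/8))*√R = -3*(-3 + 27/8)*√R = -9*√R/8)
1/(L(-261) - 55142) = 1/(-27*I*√29/8 - 55142) = 1/(-55142 - 27*I*√29/8)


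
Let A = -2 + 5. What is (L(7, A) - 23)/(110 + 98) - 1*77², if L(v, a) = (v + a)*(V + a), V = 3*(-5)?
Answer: -94875/16 ≈ -5929.7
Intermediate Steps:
A = 3
V = -15
L(v, a) = (-15 + a)*(a + v) (L(v, a) = (v + a)*(-15 + a) = (a + v)*(-15 + a) = (-15 + a)*(a + v))
(L(7, A) - 23)/(110 + 98) - 1*77² = ((3² - 15*3 - 15*7 + 3*7) - 23)/(110 + 98) - 1*77² = ((9 - 45 - 105 + 21) - 23)/208 - 1*5929 = (-120 - 23)*(1/208) - 5929 = -143*1/208 - 5929 = -11/16 - 5929 = -94875/16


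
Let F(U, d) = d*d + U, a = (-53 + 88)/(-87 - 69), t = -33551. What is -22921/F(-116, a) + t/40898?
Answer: 22718454971687/115403972398 ≈ 196.86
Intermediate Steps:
a = -35/156 (a = 35/(-156) = 35*(-1/156) = -35/156 ≈ -0.22436)
F(U, d) = U + d² (F(U, d) = d² + U = U + d²)
-22921/F(-116, a) + t/40898 = -22921/(-116 + (-35/156)²) - 33551/40898 = -22921/(-116 + 1225/24336) - 33551*1/40898 = -22921/(-2821751/24336) - 33551/40898 = -22921*(-24336/2821751) - 33551/40898 = 557805456/2821751 - 33551/40898 = 22718454971687/115403972398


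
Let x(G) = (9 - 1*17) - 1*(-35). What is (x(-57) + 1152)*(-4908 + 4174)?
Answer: -865386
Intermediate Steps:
x(G) = 27 (x(G) = (9 - 17) + 35 = -8 + 35 = 27)
(x(-57) + 1152)*(-4908 + 4174) = (27 + 1152)*(-4908 + 4174) = 1179*(-734) = -865386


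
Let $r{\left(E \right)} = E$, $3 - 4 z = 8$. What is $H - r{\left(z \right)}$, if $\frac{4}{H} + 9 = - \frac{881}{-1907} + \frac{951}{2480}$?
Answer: $\frac{117159255}{154263212} \approx 0.75948$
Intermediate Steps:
$z = - \frac{5}{4}$ ($z = \frac{3}{4} - 2 = - \frac{5}{4} \approx -1.25$)
$H = - \frac{18917440}{38565803}$ ($H = \frac{4}{-9 + \left(- \frac{881}{-1907} + \frac{951}{2480}\right)} = \frac{4}{-9 + \left(\left(-881\right) \left(- \frac{1}{1907}\right) + 951 \cdot \frac{1}{2480}\right)} = \frac{4}{-9 + \left(\frac{881}{1907} + \frac{951}{2480}\right)} = \frac{4}{-9 + \frac{3998437}{4729360}} = \frac{4}{- \frac{38565803}{4729360}} = 4 \left(- \frac{4729360}{38565803}\right) = - \frac{18917440}{38565803} \approx -0.49052$)
$H - r{\left(z \right)} = - \frac{18917440}{38565803} - - \frac{5}{4} = - \frac{18917440}{38565803} + \frac{5}{4} = \frac{117159255}{154263212}$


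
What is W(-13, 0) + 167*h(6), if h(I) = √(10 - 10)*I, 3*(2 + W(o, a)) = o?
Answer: -19/3 ≈ -6.3333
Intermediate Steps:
W(o, a) = -2 + o/3
h(I) = 0 (h(I) = √0*I = 0*I = 0)
W(-13, 0) + 167*h(6) = (-2 + (⅓)*(-13)) + 167*0 = (-2 - 13/3) + 0 = -19/3 + 0 = -19/3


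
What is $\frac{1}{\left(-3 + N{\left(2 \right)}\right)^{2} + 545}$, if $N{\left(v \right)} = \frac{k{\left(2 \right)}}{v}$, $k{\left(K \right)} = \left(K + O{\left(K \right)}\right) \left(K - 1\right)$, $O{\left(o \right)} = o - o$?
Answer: $\frac{1}{549} \approx 0.0018215$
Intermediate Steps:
$O{\left(o \right)} = 0$
$k{\left(K \right)} = K \left(-1 + K\right)$ ($k{\left(K \right)} = \left(K + 0\right) \left(K - 1\right) = K \left(-1 + K\right)$)
$N{\left(v \right)} = \frac{2}{v}$ ($N{\left(v \right)} = \frac{2 \left(-1 + 2\right)}{v} = \frac{2 \cdot 1}{v} = \frac{2}{v}$)
$\frac{1}{\left(-3 + N{\left(2 \right)}\right)^{2} + 545} = \frac{1}{\left(-3 + \frac{2}{2}\right)^{2} + 545} = \frac{1}{\left(-3 + 2 \cdot \frac{1}{2}\right)^{2} + 545} = \frac{1}{\left(-3 + 1\right)^{2} + 545} = \frac{1}{\left(-2\right)^{2} + 545} = \frac{1}{4 + 545} = \frac{1}{549}$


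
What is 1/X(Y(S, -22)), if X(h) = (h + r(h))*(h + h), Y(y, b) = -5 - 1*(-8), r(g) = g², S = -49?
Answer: 1/72 ≈ 0.013889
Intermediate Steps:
Y(y, b) = 3 (Y(y, b) = -5 + 8 = 3)
X(h) = 2*h*(h + h²) (X(h) = (h + h²)*(h + h) = (h + h²)*(2*h) = 2*h*(h + h²))
1/X(Y(S, -22)) = 1/(2*3²*(1 + 3)) = 1/(2*9*4) = 1/72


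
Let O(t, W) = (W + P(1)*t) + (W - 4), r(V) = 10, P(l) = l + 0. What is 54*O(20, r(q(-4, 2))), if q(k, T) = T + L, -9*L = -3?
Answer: 1944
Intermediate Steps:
L = ⅓ (L = -⅑*(-3) = ⅓ ≈ 0.33333)
P(l) = l
q(k, T) = ⅓ + T (q(k, T) = T + ⅓ = ⅓ + T)
O(t, W) = -4 + t + 2*W (O(t, W) = (W + 1*t) + (W - 4) = (W + t) + (-4 + W) = -4 + t + 2*W)
54*O(20, r(q(-4, 2))) = 54*(-4 + 20 + 2*10) = 54*(-4 + 20 + 20) = 54*36 = 1944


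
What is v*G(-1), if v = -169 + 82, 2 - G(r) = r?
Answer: -261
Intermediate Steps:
G(r) = 2 - r
v = -87
v*G(-1) = -87*(2 - 1*(-1)) = -87*(2 + 1) = -87*3 = -261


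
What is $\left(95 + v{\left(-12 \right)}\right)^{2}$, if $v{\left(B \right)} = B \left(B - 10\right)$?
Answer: $128881$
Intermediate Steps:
$v{\left(B \right)} = B \left(-10 + B\right)$
$\left(95 + v{\left(-12 \right)}\right)^{2} = \left(95 - 12 \left(-10 - 12\right)\right)^{2} = \left(95 - -264\right)^{2} = \left(95 + 264\right)^{2} = 359^{2} = 128881$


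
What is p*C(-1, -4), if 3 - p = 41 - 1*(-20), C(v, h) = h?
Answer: 232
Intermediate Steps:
p = -58 (p = 3 - (41 - 1*(-20)) = 3 - (41 + 20) = 3 - 1*61 = 3 - 61 = -58)
p*C(-1, -4) = -58*(-4) = 232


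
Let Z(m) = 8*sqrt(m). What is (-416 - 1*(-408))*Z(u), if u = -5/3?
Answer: -64*I*sqrt(15)/3 ≈ -82.624*I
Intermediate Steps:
u = -5/3 (u = -5*1/3 = -5/3 ≈ -1.6667)
(-416 - 1*(-408))*Z(u) = (-416 - 1*(-408))*(8*sqrt(-5/3)) = (-416 + 408)*(8*(I*sqrt(15)/3)) = -64*I*sqrt(15)/3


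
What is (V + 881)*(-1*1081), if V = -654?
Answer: -245387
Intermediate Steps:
(V + 881)*(-1*1081) = (-654 + 881)*(-1*1081) = 227*(-1081) = -245387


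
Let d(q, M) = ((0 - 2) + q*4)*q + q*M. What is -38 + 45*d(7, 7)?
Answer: 10357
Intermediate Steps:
d(q, M) = M*q + q*(-2 + 4*q) (d(q, M) = (-2 + 4*q)*q + M*q = q*(-2 + 4*q) + M*q = M*q + q*(-2 + 4*q))
-38 + 45*d(7, 7) = -38 + 45*(7*(-2 + 7 + 4*7)) = -38 + 45*(7*(-2 + 7 + 28)) = -38 + 45*(7*33) = -38 + 45*231 = -38 + 10395 = 10357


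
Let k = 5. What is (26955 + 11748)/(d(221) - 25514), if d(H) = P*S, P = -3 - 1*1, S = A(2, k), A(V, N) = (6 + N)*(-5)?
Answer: -38703/25294 ≈ -1.5301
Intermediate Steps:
A(V, N) = -30 - 5*N
S = -55 (S = -30 - 5*5 = -30 - 25 = -55)
P = -4 (P = -3 - 1 = -4)
d(H) = 220 (d(H) = -4*(-55) = 220)
(26955 + 11748)/(d(221) - 25514) = (26955 + 11748)/(220 - 25514) = 38703/(-25294) = 38703*(-1/25294) = -38703/25294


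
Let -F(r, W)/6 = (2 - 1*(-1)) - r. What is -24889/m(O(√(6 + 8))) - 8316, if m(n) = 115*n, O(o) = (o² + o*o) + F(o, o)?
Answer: -38611247/4646 - 74667*√14/23230 ≈ -8322.7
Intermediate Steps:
F(r, W) = -18 + 6*r (F(r, W) = -6*((2 - 1*(-1)) - r) = -6*((2 + 1) - r) = -6*(3 - r) = -18 + 6*r)
O(o) = -18 + 2*o² + 6*o (O(o) = (o² + o*o) + (-18 + 6*o) = (o² + o²) + (-18 + 6*o) = 2*o² + (-18 + 6*o) = -18 + 2*o² + 6*o)
-24889/m(O(√(6 + 8))) - 8316 = -24889*1/(115*(-18 + 2*(√(6 + 8))² + 6*√(6 + 8))) - 8316 = -24889*1/(115*(-18 + 2*(√14)² + 6*√14)) - 8316 = -24889*1/(115*(-18 + 2*14 + 6*√14)) - 8316 = -24889*1/(115*(-18 + 28 + 6*√14)) - 8316 = -24889*1/(115*(10 + 6*√14)) - 8316 = -24889/(1150 + 690*√14) - 8316 = -8316 - 24889/(1150 + 690*√14)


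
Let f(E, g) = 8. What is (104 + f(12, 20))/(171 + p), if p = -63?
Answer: 28/27 ≈ 1.0370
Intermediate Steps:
(104 + f(12, 20))/(171 + p) = (104 + 8)/(171 - 63) = 112/108 = 112*(1/108) = 28/27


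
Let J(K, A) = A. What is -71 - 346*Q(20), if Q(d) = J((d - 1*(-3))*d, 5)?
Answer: -1801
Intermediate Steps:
Q(d) = 5
-71 - 346*Q(20) = -71 - 346*5 = -71 - 1730 = -1801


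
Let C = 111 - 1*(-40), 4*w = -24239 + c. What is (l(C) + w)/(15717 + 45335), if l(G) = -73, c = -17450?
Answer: -41981/244208 ≈ -0.17191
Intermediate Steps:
w = -41689/4 (w = (-24239 - 17450)/4 = (1/4)*(-41689) = -41689/4 ≈ -10422.)
C = 151 (C = 111 + 40 = 151)
(l(C) + w)/(15717 + 45335) = (-73 - 41689/4)/(15717 + 45335) = -41981/4/61052 = -41981/4*1/61052 = -41981/244208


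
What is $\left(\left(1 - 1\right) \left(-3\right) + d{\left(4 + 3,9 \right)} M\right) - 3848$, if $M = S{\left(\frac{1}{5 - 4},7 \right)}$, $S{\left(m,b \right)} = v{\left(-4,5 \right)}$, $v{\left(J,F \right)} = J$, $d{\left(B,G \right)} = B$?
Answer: $-3876$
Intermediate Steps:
$S{\left(m,b \right)} = -4$
$M = -4$
$\left(\left(1 - 1\right) \left(-3\right) + d{\left(4 + 3,9 \right)} M\right) - 3848 = \left(\left(1 - 1\right) \left(-3\right) + \left(4 + 3\right) \left(-4\right)\right) - 3848 = \left(0 \left(-3\right) + 7 \left(-4\right)\right) - 3848 = \left(0 - 28\right) - 3848 = -28 - 3848 = -3876$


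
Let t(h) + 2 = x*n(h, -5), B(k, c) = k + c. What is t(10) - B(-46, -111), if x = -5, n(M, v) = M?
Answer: 105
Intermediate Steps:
B(k, c) = c + k
t(h) = -2 - 5*h
t(10) - B(-46, -111) = (-2 - 5*10) - (-111 - 46) = (-2 - 50) - 1*(-157) = -52 + 157 = 105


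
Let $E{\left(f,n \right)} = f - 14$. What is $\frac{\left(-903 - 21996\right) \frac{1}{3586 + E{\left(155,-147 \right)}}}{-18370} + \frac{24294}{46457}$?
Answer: $\frac{1664352285903}{3180678040430} \approx 0.52327$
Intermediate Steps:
$E{\left(f,n \right)} = -14 + f$ ($E{\left(f,n \right)} = f - 14 = -14 + f$)
$\frac{\left(-903 - 21996\right) \frac{1}{3586 + E{\left(155,-147 \right)}}}{-18370} + \frac{24294}{46457} = \frac{\left(-903 - 21996\right) \frac{1}{3586 + \left(-14 + 155\right)}}{-18370} + \frac{24294}{46457} = - \frac{22899}{3586 + 141} \left(- \frac{1}{18370}\right) + 24294 \cdot \frac{1}{46457} = - \frac{22899}{3727} \left(- \frac{1}{18370}\right) + \frac{24294}{46457} = \left(-22899\right) \frac{1}{3727} \left(- \frac{1}{18370}\right) + \frac{24294}{46457} = \left(- \frac{22899}{3727}\right) \left(- \frac{1}{18370}\right) + \frac{24294}{46457} = \frac{22899}{68464990} + \frac{24294}{46457} = \frac{1664352285903}{3180678040430}$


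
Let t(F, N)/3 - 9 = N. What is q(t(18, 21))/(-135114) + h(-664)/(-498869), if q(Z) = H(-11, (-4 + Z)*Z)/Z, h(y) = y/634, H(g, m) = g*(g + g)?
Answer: -2445216439/137360102033070 ≈ -1.7802e-5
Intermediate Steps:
t(F, N) = 27 + 3*N
H(g, m) = 2*g**2 (H(g, m) = g*(2*g) = 2*g**2)
h(y) = y/634 (h(y) = y*(1/634) = y/634)
q(Z) = 242/Z (q(Z) = (2*(-11)**2)/Z = (2*121)/Z = 242/Z)
q(t(18, 21))/(-135114) + h(-664)/(-498869) = (242/(27 + 3*21))/(-135114) + ((1/634)*(-664))/(-498869) = (242/(27 + 63))*(-1/135114) - 332/317*(-1/498869) = (242/90)*(-1/135114) + 332/158141473 = (242*(1/90))*(-1/135114) + 332/158141473 = (121/45)*(-1/135114) + 332/158141473 = -121/6080130 + 332/158141473 = -2445216439/137360102033070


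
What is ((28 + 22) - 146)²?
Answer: 9216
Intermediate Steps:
((28 + 22) - 146)² = (50 - 146)² = (-96)² = 9216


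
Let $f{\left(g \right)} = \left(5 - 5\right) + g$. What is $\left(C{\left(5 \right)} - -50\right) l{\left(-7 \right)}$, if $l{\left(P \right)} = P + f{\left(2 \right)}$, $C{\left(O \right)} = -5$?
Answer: $-225$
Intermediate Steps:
$f{\left(g \right)} = g$ ($f{\left(g \right)} = 0 + g = g$)
$l{\left(P \right)} = 2 + P$ ($l{\left(P \right)} = P + 2 = 2 + P$)
$\left(C{\left(5 \right)} - -50\right) l{\left(-7 \right)} = \left(-5 - -50\right) \left(2 - 7\right) = \left(-5 + 50\right) \left(-5\right) = 45 \left(-5\right) = -225$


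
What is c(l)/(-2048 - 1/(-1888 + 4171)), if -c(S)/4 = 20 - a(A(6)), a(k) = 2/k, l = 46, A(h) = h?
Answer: 179596/4675585 ≈ 0.038411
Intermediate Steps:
c(S) = -236/3 (c(S) = -4*(20 - 2/6) = -4*(20 - 1*⅓) = -4*(20 - ⅓) = -4*59/3 = -236/3)
c(l)/(-2048 - 1/(-1888 + 4171)) = -236/(3*(-2048 - 1/(-1888 + 4171))) = -236/(3*(-2048 - 1/2283)) = -236/(3*(-4675585/2283)) = -236/3*(-2283/4675585) = 179596/4675585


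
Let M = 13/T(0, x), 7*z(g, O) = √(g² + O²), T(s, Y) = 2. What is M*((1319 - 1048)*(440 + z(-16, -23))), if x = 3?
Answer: 775060 + 3523*√785/14 ≈ 7.8211e+5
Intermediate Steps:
z(g, O) = √(O² + g²)/7 (z(g, O) = √(g² + O²)/7 = √(O² + g²)/7)
M = 13/2 ≈ 6.5000
M*((1319 - 1048)*(440 + z(-16, -23))) = 13*((1319 - 1048)*(440 + √((-23)² + (-16)²)/7))/2 = 13*(271*(440 + √(529 + 256)/7))/2 = 13*(271*(440 + √785/7))/2 = 13*(119240 + 271*√785/7)/2 = 775060 + 3523*√785/14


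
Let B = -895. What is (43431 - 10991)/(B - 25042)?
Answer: -32440/25937 ≈ -1.2507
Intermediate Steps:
(43431 - 10991)/(B - 25042) = (43431 - 10991)/(-895 - 25042) = 32440/(-25937) = 32440*(-1/25937) = -32440/25937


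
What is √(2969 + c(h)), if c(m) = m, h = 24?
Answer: √2993 ≈ 54.708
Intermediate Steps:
√(2969 + c(h)) = √(2969 + 24) = √2993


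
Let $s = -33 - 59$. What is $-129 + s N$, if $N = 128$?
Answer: $-11905$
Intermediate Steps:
$s = -92$
$-129 + s N = -129 - 11776 = -11905$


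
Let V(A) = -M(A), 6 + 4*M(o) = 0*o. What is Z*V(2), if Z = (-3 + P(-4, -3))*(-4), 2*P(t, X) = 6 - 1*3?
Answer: 9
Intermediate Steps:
M(o) = -3/2 (M(o) = -3/2 + (0*o)/4 = -3/2 + (1/4)*0 = -3/2 + 0 = -3/2)
P(t, X) = 3/2 (P(t, X) = (6 - 1*3)/2 = (6 - 3)/2 = (1/2)*3 = 3/2)
V(A) = 3/2 (V(A) = -1*(-3/2) = 3/2)
Z = 6 (Z = (-3 + 3/2)*(-4) = -3/2*(-4) = 6)
Z*V(2) = 6*(3/2) = 9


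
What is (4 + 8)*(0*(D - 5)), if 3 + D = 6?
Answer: 0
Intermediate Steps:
D = 3 (D = -3 + 6 = 3)
(4 + 8)*(0*(D - 5)) = (4 + 8)*(0*(3 - 5)) = 12*(0*(-2)) = 12*0 = 0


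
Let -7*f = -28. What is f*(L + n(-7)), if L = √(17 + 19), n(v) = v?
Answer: -4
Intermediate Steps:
f = 4 (f = -⅐*(-28) = 4)
L = 6 (L = √36 = 6)
f*(L + n(-7)) = 4*(6 - 7) = 4*(-1) = -4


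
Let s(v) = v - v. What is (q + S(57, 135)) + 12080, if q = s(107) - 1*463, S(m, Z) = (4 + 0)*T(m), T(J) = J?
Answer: 11845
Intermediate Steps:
s(v) = 0
S(m, Z) = 4*m (S(m, Z) = (4 + 0)*m = 4*m)
q = -463 (q = 0 - 1*463 = 0 - 463 = -463)
(q + S(57, 135)) + 12080 = (-463 + 4*57) + 12080 = (-463 + 228) + 12080 = -235 + 12080 = 11845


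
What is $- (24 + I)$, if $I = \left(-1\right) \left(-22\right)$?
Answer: $-46$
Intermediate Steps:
$I = 22$
$- (24 + I) = - (24 + 22) = \left(-1\right) 46 = -46$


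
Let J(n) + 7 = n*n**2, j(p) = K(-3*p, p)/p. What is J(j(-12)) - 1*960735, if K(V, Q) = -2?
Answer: -207520271/216 ≈ -9.6074e+5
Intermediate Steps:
j(p) = -2/p
J(n) = -7 + n**3 (J(n) = -7 + n*n**2 = -7 + n**3)
J(j(-12)) - 1*960735 = (-7 + (-2/(-12))**3) - 1*960735 = (-7 + (-2*(-1/12))**3) - 960735 = (-7 + (1/6)**3) - 960735 = (-7 + 1/216) - 960735 = -1511/216 - 960735 = -207520271/216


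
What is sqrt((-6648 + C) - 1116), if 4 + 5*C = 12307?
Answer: I*sqrt(132585)/5 ≈ 72.824*I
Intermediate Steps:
C = 12303/5 (C = -4/5 + (1/5)*12307 = -4/5 + 12307/5 = 12303/5 ≈ 2460.6)
sqrt((-6648 + C) - 1116) = sqrt((-6648 + 12303/5) - 1116) = sqrt(-20937/5 - 1116) = sqrt(-26517/5) = I*sqrt(132585)/5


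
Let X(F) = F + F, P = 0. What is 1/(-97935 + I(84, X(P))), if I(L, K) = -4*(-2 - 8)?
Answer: -1/97895 ≈ -1.0215e-5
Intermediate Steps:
X(F) = 2*F
I(L, K) = 40 (I(L, K) = -4*(-10) = 40)
1/(-97935 + I(84, X(P))) = 1/(-97935 + 40) = 1/(-97895) = -1/97895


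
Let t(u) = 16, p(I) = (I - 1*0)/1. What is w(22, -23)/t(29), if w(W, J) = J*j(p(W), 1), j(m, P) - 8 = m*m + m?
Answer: -5911/8 ≈ -738.88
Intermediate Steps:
p(I) = I (p(I) = (I + 0)*1 = I*1 = I)
j(m, P) = 8 + m + m² (j(m, P) = 8 + (m*m + m) = 8 + (m² + m) = 8 + (m + m²) = 8 + m + m²)
w(W, J) = J*(8 + W + W²)
w(22, -23)/t(29) = -23*(8 + 22 + 22²)/16 = -23*(8 + 22 + 484)*(1/16) = -23*514*(1/16) = -11822*1/16 = -5911/8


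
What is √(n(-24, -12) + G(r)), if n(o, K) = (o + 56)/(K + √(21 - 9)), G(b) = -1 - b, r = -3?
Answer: √(-4 - 2*√3)/√(6 - √3) ≈ 1.3224*I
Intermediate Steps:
n(o, K) = (56 + o)/(K + 2*√3) (n(o, K) = (56 + o)/(K + √12) = (56 + o)/(K + 2*√3))
√(n(-24, -12) + G(r)) = √((56 - 24)/(-12 + 2*√3) + (-1 - 1*(-3))) = √(32/(-12 + 2*√3) + (-1 + 3)) = √(32/(-12 + 2*√3) + 2) = √(2 + 32/(-12 + 2*√3))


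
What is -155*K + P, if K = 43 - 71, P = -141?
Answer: 4199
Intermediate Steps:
K = -28
-155*K + P = -155*(-28) - 141 = 4340 - 141 = 4199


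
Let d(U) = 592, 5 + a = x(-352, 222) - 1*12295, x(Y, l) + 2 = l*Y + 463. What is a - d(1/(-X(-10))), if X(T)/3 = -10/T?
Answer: -90575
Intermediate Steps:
x(Y, l) = 461 + Y*l (x(Y, l) = -2 + (l*Y + 463) = -2 + (Y*l + 463) = -2 + (463 + Y*l) = 461 + Y*l)
X(T) = -30/T (X(T) = 3*(-10/T) = -30/T)
a = -89983 (a = -5 + ((461 - 352*222) - 1*12295) = -5 + ((461 - 78144) - 12295) = -5 + (-77683 - 12295) = -5 - 89978 = -89983)
a - d(1/(-X(-10))) = -89983 - 1*592 = -89983 - 592 = -90575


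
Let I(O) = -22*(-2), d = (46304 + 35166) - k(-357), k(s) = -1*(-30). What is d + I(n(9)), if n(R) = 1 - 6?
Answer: 81484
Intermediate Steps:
n(R) = -5
k(s) = 30
d = 81440 (d = (46304 + 35166) - 1*30 = 81470 - 30 = 81440)
I(O) = 44
d + I(n(9)) = 81440 + 44 = 81484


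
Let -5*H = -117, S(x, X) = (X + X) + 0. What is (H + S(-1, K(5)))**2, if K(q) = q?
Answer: 27889/25 ≈ 1115.6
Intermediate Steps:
S(x, X) = 2*X (S(x, X) = 2*X + 0 = 2*X)
H = 117/5 (H = -1/5*(-117) = 117/5 ≈ 23.400)
(H + S(-1, K(5)))**2 = (117/5 + 2*5)**2 = (117/5 + 10)**2 = (167/5)**2 = 27889/25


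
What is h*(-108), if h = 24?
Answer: -2592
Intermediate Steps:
h*(-108) = 24*(-108) = -2592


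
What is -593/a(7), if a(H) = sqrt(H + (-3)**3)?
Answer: 593*I*sqrt(5)/10 ≈ 132.6*I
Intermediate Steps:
a(H) = sqrt(-27 + H) (a(H) = sqrt(H - 27) = sqrt(-27 + H))
-593/a(7) = -593/sqrt(-27 + 7) = -593*(-I*sqrt(5)/10) = -(-593)*I*sqrt(5)/10 = 593*I*sqrt(5)/10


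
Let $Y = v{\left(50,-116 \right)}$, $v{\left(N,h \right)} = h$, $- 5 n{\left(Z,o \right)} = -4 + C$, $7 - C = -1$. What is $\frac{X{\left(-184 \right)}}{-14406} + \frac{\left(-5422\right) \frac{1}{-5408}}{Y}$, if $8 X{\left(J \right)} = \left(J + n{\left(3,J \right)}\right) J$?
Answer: $- \frac{163363349}{537933760} \approx -0.30369$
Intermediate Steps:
$C = 8$ ($C = 7 - -1 = 7 + 1 = 8$)
$n{\left(Z,o \right)} = - \frac{4}{5}$ ($n{\left(Z,o \right)} = - \frac{-4 + 8}{5} = \left(- \frac{1}{5}\right) 4 = - \frac{4}{5}$)
$X{\left(J \right)} = \frac{J \left(- \frac{4}{5} + J\right)}{8}$ ($X{\left(J \right)} = \frac{\left(J - \frac{4}{5}\right) J}{8} = \frac{\left(- \frac{4}{5} + J\right) J}{8} = \frac{J \left(- \frac{4}{5} + J\right)}{8}$)
$Y = -116$
$\frac{X{\left(-184 \right)}}{-14406} + \frac{\left(-5422\right) \frac{1}{-5408}}{Y} = \frac{\frac{1}{40} \left(-184\right) \left(-4 + 5 \left(-184\right)\right)}{-14406} + \frac{\left(-5422\right) \frac{1}{-5408}}{-116} = \frac{1}{40} \left(-184\right) \left(-4 - 920\right) \left(- \frac{1}{14406}\right) + \left(-5422\right) \left(- \frac{1}{5408}\right) \left(- \frac{1}{116}\right) = \frac{1}{40} \left(-184\right) \left(-924\right) \left(- \frac{1}{14406}\right) + \frac{2711}{2704} \left(- \frac{1}{116}\right) = \frac{21252}{5} \left(- \frac{1}{14406}\right) - \frac{2711}{313664} = - \frac{506}{1715} - \frac{2711}{313664} = - \frac{163363349}{537933760}$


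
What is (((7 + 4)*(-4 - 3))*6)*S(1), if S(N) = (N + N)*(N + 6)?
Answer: -6468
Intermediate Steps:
S(N) = 2*N*(6 + N) (S(N) = (2*N)*(6 + N) = 2*N*(6 + N))
(((7 + 4)*(-4 - 3))*6)*S(1) = (((7 + 4)*(-4 - 3))*6)*(2*1*(6 + 1)) = ((11*(-7))*6)*(2*1*7) = -77*6*14 = -462*14 = -6468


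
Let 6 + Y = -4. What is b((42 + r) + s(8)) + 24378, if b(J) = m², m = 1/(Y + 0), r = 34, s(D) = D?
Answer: 2437801/100 ≈ 24378.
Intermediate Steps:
Y = -10 (Y = -6 - 4 = -10)
m = -⅒ (m = 1/(-10 + 0) = 1/(-10) = -⅒ ≈ -0.10000)
b(J) = 1/100 (b(J) = (-⅒)² = 1/100)
b((42 + r) + s(8)) + 24378 = 1/100 + 24378 = 2437801/100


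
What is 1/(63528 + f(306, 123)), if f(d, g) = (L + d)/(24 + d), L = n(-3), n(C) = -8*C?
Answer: 1/63529 ≈ 1.5741e-5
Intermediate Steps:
L = 24 (L = -8*(-3) = 24)
f(d, g) = 1 (f(d, g) = (24 + d)/(24 + d) = 1)
1/(63528 + f(306, 123)) = 1/(63528 + 1) = 1/63529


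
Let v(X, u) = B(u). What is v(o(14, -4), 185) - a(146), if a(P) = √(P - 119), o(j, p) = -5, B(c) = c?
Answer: 185 - 3*√3 ≈ 179.80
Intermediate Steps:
v(X, u) = u
a(P) = √(-119 + P)
v(o(14, -4), 185) - a(146) = 185 - √(-119 + 146) = 185 - √27 = 185 - 3*√3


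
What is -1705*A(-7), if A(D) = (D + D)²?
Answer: -334180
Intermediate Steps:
A(D) = 4*D² (A(D) = (2*D)² = 4*D²)
-1705*A(-7) = -6820*(-7)² = -6820*49 = -1705*196 = -334180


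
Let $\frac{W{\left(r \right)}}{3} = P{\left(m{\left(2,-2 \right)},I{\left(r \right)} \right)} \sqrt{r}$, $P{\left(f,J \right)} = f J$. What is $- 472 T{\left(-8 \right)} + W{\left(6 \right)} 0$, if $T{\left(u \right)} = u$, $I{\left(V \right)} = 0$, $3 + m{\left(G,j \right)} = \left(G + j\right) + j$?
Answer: $3776$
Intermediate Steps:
$m{\left(G,j \right)} = -3 + G + 2 j$ ($m{\left(G,j \right)} = -3 + \left(\left(G + j\right) + j\right) = -3 + \left(G + 2 j\right) = -3 + G + 2 j$)
$P{\left(f,J \right)} = J f$
$W{\left(r \right)} = 0$ ($W{\left(r \right)} = 3 \cdot 0 \left(-3 + 2 + 2 \left(-2\right)\right) \sqrt{r} = 3 \cdot 0 \left(-3 + 2 - 4\right) \sqrt{r} = 3 \cdot 0 \left(-5\right) \sqrt{r} = 3 \cdot 0 \sqrt{r} = 3 \cdot 0 = 0$)
$- 472 T{\left(-8 \right)} + W{\left(6 \right)} 0 = \left(-472\right) \left(-8\right) + 0 \cdot 0 = 3776 + 0 = 3776$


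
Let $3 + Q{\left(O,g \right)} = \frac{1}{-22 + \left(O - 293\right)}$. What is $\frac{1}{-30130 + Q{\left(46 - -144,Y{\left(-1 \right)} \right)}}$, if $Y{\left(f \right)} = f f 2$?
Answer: $- \frac{125}{3766626} \approx -3.3186 \cdot 10^{-5}$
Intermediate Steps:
$Y{\left(f \right)} = 2 f^{2}$ ($Y{\left(f \right)} = f^{2} \cdot 2 = 2 f^{2}$)
$Q{\left(O,g \right)} = -3 + \frac{1}{-315 + O}$ ($Q{\left(O,g \right)} = -3 + \frac{1}{-22 + \left(O - 293\right)} = -3 + \frac{1}{-22 + \left(-293 + O\right)} = -3 + \frac{1}{-315 + O}$)
$\frac{1}{-30130 + Q{\left(46 - -144,Y{\left(-1 \right)} \right)}} = \frac{1}{-30130 + \frac{946 - 3 \left(46 - -144\right)}{-315 + \left(46 - -144\right)}} = \frac{1}{-30130 + \frac{946 - 3 \left(46 + 144\right)}{-315 + \left(46 + 144\right)}} = \frac{1}{-30130 + \frac{946 - 570}{-315 + 190}} = \frac{1}{-30130 + \frac{946 - 570}{-125}} = \frac{1}{-30130 - \frac{376}{125}} = \frac{1}{- \frac{3766626}{125}} = - \frac{125}{3766626}$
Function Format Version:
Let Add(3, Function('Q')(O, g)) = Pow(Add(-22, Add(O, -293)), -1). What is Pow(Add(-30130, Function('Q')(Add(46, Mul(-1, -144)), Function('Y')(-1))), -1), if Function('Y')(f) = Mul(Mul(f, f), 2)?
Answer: Rational(-125, 3766626) ≈ -3.3186e-5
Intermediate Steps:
Function('Y')(f) = Mul(2, Pow(f, 2)) (Function('Y')(f) = Mul(Pow(f, 2), 2) = Mul(2, Pow(f, 2)))
Function('Q')(O, g) = Add(-3, Pow(Add(-315, O), -1)) (Function('Q')(O, g) = Add(-3, Pow(Add(-22, Add(O, -293)), -1)) = Add(-3, Pow(Add(-22, Add(-293, O)), -1)) = Add(-3, Pow(Add(-315, O), -1)))
Pow(Add(-30130, Function('Q')(Add(46, Mul(-1, -144)), Function('Y')(-1))), -1) = Pow(Add(-30130, Mul(Pow(Add(-315, Add(46, Mul(-1, -144))), -1), Add(946, Mul(-3, Add(46, Mul(-1, -144)))))), -1) = Pow(Add(-30130, Mul(Pow(Add(-315, Add(46, 144)), -1), Add(946, Mul(-3, Add(46, 144))))), -1) = Pow(Add(-30130, Mul(Pow(Add(-315, 190), -1), Add(946, Mul(-3, 190)))), -1) = Pow(Add(-30130, Mul(Pow(-125, -1), Add(946, -570))), -1) = Pow(Add(-30130, Mul(Rational(-1, 125), 376)), -1) = Pow(Add(-30130, Rational(-376, 125)), -1) = Pow(Rational(-3766626, 125), -1) = Rational(-125, 3766626)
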